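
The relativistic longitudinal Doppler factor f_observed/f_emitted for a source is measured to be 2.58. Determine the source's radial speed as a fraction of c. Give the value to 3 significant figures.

f_obs/f_src = √((1+β)/(1−β)) = 2.58  ⇒  (1+β)/(1−β) = 6.6564
β = |1 − D²|/(1 + D²) = |1 − 6.6564|/(1 + 6.6564) = 0.739

β ≈ 0.739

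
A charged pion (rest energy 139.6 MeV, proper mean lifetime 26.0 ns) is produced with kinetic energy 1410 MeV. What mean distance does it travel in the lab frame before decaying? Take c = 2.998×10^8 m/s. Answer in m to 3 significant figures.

γ = 1 + K/(m₀c²) = 1 + 1410/139.6 = 11.100
β = √(1 − 1/γ²) = 0.99593
Dilated lifetime: γτ₀ = 11.100 × 26.0 ns = 288.61 ns
d = βc·γτ₀ = 0.99593 × (2.998×10^8 m/s) × 2.8861×10^-7 s = 86.2 m

d ≈ 86.2 m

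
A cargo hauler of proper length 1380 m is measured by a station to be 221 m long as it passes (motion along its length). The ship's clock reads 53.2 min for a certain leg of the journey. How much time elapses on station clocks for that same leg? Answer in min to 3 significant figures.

Δt ≈ 332 min

Length contraction ⇒ γ = L₀/L = 1380/221 = 6.2443
Time dilation: Δt = γτ₀ = 6.2443 × 53.2 min = 332 min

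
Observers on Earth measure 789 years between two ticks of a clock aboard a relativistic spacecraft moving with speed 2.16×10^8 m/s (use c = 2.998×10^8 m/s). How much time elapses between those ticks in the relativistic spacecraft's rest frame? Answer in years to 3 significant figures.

τ₀ ≈ 547 years

β = v/c = 2.16×10^8 / 2.998×10^8 = 0.72048
γ = 1/√(1 − 0.72048²) = 1.4420
Proper time: τ₀ = Δt/γ = 789/1.4420 = 547 years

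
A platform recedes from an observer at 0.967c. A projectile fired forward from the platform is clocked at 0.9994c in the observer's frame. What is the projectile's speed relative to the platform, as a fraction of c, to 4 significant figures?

Inverse velocity addition: u' = (u − v)/(1 − uv/c²)
= (0.9994 − 0.967)/(1 − 0.9994×0.967) = 0.03240/0.0335802 = 0.9649

u' ≈ 0.9649c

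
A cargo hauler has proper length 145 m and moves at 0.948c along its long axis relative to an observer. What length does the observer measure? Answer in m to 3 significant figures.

γ = 1/√(1 − 0.948²) = 3.1420
Length contraction: L = L₀/γ = 145/3.1420 = 46.1 m

L ≈ 46.1 m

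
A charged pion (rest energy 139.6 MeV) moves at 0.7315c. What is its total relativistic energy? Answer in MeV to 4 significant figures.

γ = 1/√(1 − 0.7315²) = 1.46662
E = γm₀c² = 1.46662 × 139.6 MeV = 204.7 MeV

E ≈ 204.7 MeV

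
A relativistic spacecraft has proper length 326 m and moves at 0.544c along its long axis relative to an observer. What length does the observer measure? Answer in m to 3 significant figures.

L ≈ 274 m

γ = 1/√(1 − 0.544²) = 1.1918
Length contraction: L = L₀/γ = 326/1.1918 = 274 m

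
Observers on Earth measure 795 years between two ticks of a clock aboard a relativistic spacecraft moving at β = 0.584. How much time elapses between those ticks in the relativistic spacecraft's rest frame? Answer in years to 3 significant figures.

τ₀ ≈ 645 years

γ = 1/√(1 − 0.584²) = 1.2319
Proper time: τ₀ = Δt/γ = 795/1.2319 = 645 years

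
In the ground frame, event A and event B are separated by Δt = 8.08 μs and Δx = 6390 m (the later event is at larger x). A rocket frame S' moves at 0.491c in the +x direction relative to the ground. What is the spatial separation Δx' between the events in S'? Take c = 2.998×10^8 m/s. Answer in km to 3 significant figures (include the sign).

Δx' ≈ 5.97 km

γ = 1/√(1 − 0.491²) = 1.1479
Δx' = γ(Δx − vΔt) = 1.1479 × (6390 m − 0.491×(2.998×10^8 m/s)×8.08×10^-6 s)
= 1.1479 × (5200.6 m) = 5.97 km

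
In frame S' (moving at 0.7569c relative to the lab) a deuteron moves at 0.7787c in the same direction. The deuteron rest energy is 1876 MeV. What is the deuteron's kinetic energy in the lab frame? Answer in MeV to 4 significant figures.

u_lab = (0.7787 + 0.7569)/(1 + 0.7787×0.7569) = 0.9661519
γ = 1/√(1 − 0.9661519²) = 3.87636
K = (γ − 1)m₀c² = (3.87636 − 1) × 1876 = 2.87636 × 1876 = 5396 MeV

K ≈ 5396 MeV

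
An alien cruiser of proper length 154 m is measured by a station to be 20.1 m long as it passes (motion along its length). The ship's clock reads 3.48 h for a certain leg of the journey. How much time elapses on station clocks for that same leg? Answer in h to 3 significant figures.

Δt ≈ 26.7 h

Length contraction ⇒ γ = L₀/L = 154/20.1 = 7.6617
Time dilation: Δt = γτ₀ = 7.6617 × 3.48 h = 26.7 h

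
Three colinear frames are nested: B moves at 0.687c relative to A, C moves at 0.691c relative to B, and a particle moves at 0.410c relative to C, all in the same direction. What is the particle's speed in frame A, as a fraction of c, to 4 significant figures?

u ≈ 0.9720c

Compose boost 2: (0.691 + 0.687)/(1 + 0.691×0.687) = 1.378/1.47472 = 0.934417
Compose boost 3: (0.410 + 0.934417)/(1 + 0.410×0.934417) = 1.34442/1.38311 = 0.9720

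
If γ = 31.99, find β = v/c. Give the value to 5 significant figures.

β = √(1 − 1/γ²) = √(1 − 1/31.99²) = √(0.9990228) = 0.99951

β ≈ 0.99951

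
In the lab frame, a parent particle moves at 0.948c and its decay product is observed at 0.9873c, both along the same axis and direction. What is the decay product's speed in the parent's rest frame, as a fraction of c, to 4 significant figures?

Inverse velocity addition: u' = (u − v)/(1 − uv/c²)
= (0.9873 − 0.948)/(1 − 0.9873×0.948) = 0.03930/0.0640396 = 0.6137

u' ≈ 0.6137c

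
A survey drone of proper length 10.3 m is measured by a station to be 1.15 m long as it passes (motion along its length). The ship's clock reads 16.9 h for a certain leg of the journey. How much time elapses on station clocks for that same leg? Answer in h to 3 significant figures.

Length contraction ⇒ γ = L₀/L = 10.3/1.15 = 8.9565
Time dilation: Δt = γτ₀ = 8.9565 × 16.9 h = 151 h

Δt ≈ 151 h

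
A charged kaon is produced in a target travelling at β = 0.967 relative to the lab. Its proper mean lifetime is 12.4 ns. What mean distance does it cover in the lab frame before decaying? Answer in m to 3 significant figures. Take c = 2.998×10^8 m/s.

d ≈ 14.1 m

γ = 1/√(1 − 0.967²) = 3.9250
Dilated lifetime: Δt = γτ₀ = 3.9250 × 12.4 ns = 48.670 ns
d = vΔt = 0.967c × 48.670 ns = 2.8991×10^8 m/s × 4.8670×10^-8 s = 14.1 m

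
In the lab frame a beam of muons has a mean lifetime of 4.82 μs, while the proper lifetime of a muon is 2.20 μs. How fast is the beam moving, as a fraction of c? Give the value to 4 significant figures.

β ≈ 0.8898

γ = Δt/τ₀ = 4.82/2.20 = 2.19091
β = √(1 − 1/γ²) = √(1 − 1/2.19091²) = 0.8898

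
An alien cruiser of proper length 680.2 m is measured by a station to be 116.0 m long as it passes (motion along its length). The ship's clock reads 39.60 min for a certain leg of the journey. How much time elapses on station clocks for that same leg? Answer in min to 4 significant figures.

Δt ≈ 232.2 min

Length contraction ⇒ γ = L₀/L = 680.2/116.0 = 5.86379
Time dilation: Δt = γτ₀ = 5.86379 × 39.60 min = 232.2 min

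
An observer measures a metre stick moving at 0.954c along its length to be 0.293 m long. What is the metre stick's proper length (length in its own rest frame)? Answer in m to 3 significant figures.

L₀ ≈ 0.977 m

γ = 1/√(1 − 0.954²) = 3.3355
L₀ = γL = 3.3355 × 0.293 = 0.977 m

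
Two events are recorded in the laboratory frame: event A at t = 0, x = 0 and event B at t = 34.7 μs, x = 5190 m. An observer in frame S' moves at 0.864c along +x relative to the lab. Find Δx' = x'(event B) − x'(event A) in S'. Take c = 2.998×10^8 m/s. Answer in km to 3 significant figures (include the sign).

γ = 1/√(1 − 0.864²) = 1.9861
Δx' = γ(Δx − vΔt) = 1.9861 × (5190 m − 0.864×(2.998×10^8 m/s)×34.7×10^-6 s)
= 1.9861 × (-3798.2 m) = -7.54 km

Δx' ≈ -7.54 km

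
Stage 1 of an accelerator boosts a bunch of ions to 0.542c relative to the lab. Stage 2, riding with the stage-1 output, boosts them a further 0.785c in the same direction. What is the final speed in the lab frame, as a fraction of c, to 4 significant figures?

u ≈ 0.9309c

Compose boost 2: (0.785 + 0.542)/(1 + 0.785×0.542) = 1.327/1.42547 = 0.9309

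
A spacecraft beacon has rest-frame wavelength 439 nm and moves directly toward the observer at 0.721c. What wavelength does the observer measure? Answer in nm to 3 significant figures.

Relativistic Doppler: λ_obs = λ_src √((1−β)/(1+β))
= 439 × √(0.27900/1.7210) = 439 × 0.40264 = 177 nm

λ_obs ≈ 177 nm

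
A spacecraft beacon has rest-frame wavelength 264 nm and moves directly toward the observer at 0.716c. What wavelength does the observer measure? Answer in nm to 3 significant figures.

Relativistic Doppler: λ_obs = λ_src √((1−β)/(1+β))
= 264 × √(0.28400/1.7160) = 264 × 0.40682 = 107 nm

λ_obs ≈ 107 nm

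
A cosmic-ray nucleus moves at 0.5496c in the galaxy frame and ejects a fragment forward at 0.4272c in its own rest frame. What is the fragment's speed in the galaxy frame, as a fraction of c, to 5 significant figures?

Compose boost 2: (0.4272 + 0.5496)/(1 + 0.4272×0.5496) = 0.97680/1.234789 = 0.79107

u ≈ 0.79107c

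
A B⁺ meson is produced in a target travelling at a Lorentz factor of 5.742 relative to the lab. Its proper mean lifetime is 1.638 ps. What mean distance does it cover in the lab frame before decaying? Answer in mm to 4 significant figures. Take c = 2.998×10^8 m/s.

β = √(1 − 1/γ²) = √(1 − 1/5.742²) = 0.984718
Dilated lifetime: Δt = γτ₀ = 5.742 × 1.638 ps = 9.40540 ps
d = vΔt = 0.984718c × 9.40540 ps = 2.95219×10^8 m/s × 9.40540×10^-12 s = 2.777 mm

d ≈ 2.777 mm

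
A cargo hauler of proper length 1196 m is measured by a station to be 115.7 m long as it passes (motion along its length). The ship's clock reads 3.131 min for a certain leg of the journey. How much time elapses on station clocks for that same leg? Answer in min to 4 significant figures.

Δt ≈ 32.37 min

Length contraction ⇒ γ = L₀/L = 1196/115.7 = 10.3371
Time dilation: Δt = γτ₀ = 10.3371 × 3.131 min = 32.37 min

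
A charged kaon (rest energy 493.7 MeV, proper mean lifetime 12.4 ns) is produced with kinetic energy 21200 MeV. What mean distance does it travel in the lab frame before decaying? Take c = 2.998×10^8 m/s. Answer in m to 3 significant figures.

γ = 1 + K/(m₀c²) = 1 + 21200/493.7 = 43.941
β = √(1 − 1/γ²) = 0.99974
Dilated lifetime: γτ₀ = 43.941 × 12.4 ns = 544.87 ns
d = βc·γτ₀ = 0.99974 × (2.998×10^8 m/s) × 5.4487×10^-7 s = 163 m

d ≈ 163 m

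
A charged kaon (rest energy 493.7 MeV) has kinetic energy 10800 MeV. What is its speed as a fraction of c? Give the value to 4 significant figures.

β ≈ 0.9990

γ = 1 + K/(m₀c²) = 1 + 10800/493.7 = 22.8756
β = √(1 − 1/γ²) = 0.9990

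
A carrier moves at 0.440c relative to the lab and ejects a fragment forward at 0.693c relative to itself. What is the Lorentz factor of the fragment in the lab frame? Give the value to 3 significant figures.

u_lab = (0.693 + 0.440)/(1 + 0.693×0.440) = 1.133/1.30492 = 0.868252
γ = 1/√(1 − 0.868252²) = 2.02

γ ≈ 2.02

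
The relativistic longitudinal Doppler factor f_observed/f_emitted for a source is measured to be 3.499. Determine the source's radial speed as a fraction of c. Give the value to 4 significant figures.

β ≈ 0.8490

f_obs/f_src = √((1+β)/(1−β)) = 3.499  ⇒  (1+β)/(1−β) = 12.2430
β = |1 − D²|/(1 + D²) = |1 − 12.2430|/(1 + 12.2430) = 0.8490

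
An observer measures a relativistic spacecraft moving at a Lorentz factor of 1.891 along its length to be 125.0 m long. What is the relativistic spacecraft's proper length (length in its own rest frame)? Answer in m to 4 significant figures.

γ = 1.891 (given)
L₀ = γL = 1.891 × 125.0 = 236.4 m

L₀ ≈ 236.4 m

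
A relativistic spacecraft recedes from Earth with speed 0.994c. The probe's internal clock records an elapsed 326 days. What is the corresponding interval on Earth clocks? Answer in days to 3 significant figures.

Δt ≈ 2980 days

γ = 1/√(1 − 0.994²) = 9.1424
Time dilation: Δt = γτ₀ = 9.1424 × 326 days = 2980 days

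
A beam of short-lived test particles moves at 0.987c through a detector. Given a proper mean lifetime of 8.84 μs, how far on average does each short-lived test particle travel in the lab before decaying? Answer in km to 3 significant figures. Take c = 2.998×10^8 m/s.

d ≈ 16.3 km

γ = 1/√(1 − 0.987²) = 6.2220
Dilated lifetime: Δt = γτ₀ = 6.2220 × 8.84 μs = 55.002 μs
d = vΔt = 0.987c × 55.002 μs = 2.9590×10^8 m/s × 5.5002×10^-5 s = 16.3 km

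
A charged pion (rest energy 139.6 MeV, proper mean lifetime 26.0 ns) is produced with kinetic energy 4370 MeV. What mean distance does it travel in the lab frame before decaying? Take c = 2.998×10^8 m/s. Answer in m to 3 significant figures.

d ≈ 252 m

γ = 1 + K/(m₀c²) = 1 + 4370/139.6 = 32.304
β = √(1 − 1/γ²) = 0.99952
Dilated lifetime: γτ₀ = 32.304 × 26.0 ns = 839.90 ns
d = βc·γτ₀ = 0.99952 × (2.998×10^8 m/s) × 8.3990×10^-7 s = 252 m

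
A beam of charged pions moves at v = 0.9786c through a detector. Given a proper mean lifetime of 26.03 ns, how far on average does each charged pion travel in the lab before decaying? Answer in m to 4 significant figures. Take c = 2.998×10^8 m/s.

γ = 1/√(1 − 0.9786²) = 4.85975
Dilated lifetime: Δt = γτ₀ = 4.85975 × 26.03 ns = 126.499 ns
d = vΔt = 0.9786c × 126.499 ns = 2.93384×10^8 m/s × 1.26499×10^-7 s = 37.11 m

d ≈ 37.11 m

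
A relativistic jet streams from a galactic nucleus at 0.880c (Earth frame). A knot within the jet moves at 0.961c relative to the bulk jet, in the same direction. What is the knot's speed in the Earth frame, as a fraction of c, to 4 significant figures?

u ≈ 0.9975c

Relativistic velocity addition: u = (u' + v)/(1 + u'v/c²)
= (0.961 + 0.880)/(1 + 0.961×0.880) = 1.841/1.84568 = 0.9975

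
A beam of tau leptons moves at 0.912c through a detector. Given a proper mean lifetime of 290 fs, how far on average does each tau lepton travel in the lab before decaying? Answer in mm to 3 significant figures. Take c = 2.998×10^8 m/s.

γ = 1/√(1 − 0.912²) = 2.4379
Dilated lifetime: Δt = γτ₀ = 2.4379 × 290 fs = 706.99 fs
d = vΔt = 0.912c × 706.99 fs = 2.7342×10^8 m/s × 7.0699×10^-13 s = 0.193 mm

d ≈ 0.193 mm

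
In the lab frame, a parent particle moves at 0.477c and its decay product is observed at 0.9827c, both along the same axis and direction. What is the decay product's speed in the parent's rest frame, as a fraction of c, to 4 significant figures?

u' ≈ 0.9519c

Inverse velocity addition: u' = (u − v)/(1 − uv/c²)
= (0.9827 − 0.477)/(1 − 0.9827×0.477) = 0.5057/0.531252 = 0.9519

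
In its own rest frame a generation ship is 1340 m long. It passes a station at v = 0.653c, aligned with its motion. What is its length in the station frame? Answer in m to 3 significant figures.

γ = 1/√(1 − 0.653²) = 1.3204
Length contraction: L = L₀/γ = 1340/1.3204 = 1010 m

L ≈ 1010 m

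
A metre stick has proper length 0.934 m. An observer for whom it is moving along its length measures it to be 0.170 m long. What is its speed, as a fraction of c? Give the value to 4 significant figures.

γ = L₀/L = 0.934/0.170 = 5.49412
β = √(1 − 1/γ²) = 0.9833

β ≈ 0.9833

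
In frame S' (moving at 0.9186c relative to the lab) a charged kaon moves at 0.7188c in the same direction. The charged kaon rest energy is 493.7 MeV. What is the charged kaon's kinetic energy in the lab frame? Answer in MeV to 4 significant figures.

K ≈ 2490 MeV

u_lab = (0.7188 + 0.9186)/(1 + 0.7188×0.9186) = 0.9862134
γ = 1/√(1 − 0.9862134²) = 6.04309
K = (γ − 1)m₀c² = (6.04309 − 1) × 493.7 = 5.04309 × 493.7 = 2490 MeV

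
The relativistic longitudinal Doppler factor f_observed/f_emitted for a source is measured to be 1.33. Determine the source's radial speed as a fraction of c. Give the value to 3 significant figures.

β ≈ 0.278

f_obs/f_src = √((1+β)/(1−β)) = 1.33  ⇒  (1+β)/(1−β) = 1.7689
β = |1 − D²|/(1 + D²) = |1 − 1.7689|/(1 + 1.7689) = 0.278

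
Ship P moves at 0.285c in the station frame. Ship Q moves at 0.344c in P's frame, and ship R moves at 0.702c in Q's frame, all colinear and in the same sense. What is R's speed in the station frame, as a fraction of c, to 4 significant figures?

u ≈ 0.9092c

Compose boost 2: (0.344 + 0.285)/(1 + 0.344×0.285) = 0.6290/1.09804 = 0.572839
Compose boost 3: (0.702 + 0.572839)/(1 + 0.702×0.572839) = 1.27484/1.40213 = 0.9092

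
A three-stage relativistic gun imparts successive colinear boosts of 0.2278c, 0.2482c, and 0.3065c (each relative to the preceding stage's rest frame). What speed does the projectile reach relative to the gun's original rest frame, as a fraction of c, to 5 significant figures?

u ≈ 0.66518c

Compose boost 2: (0.2482 + 0.2278)/(1 + 0.2482×0.2278) = 0.47600/1.056540 = 0.4505272
Compose boost 3: (0.3065 + 0.4505272)/(1 + 0.3065×0.4505272) = 0.7570272/1.138087 = 0.66518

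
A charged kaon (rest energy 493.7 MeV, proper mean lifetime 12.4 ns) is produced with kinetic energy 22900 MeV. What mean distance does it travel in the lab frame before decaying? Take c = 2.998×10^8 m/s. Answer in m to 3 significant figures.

d ≈ 176 m

γ = 1 + K/(m₀c²) = 1 + 22900/493.7 = 47.384
β = √(1 − 1/γ²) = 0.99978
Dilated lifetime: γτ₀ = 47.384 × 12.4 ns = 587.57 ns
d = βc·γτ₀ = 0.99978 × (2.998×10^8 m/s) × 5.8757×10^-7 s = 176 m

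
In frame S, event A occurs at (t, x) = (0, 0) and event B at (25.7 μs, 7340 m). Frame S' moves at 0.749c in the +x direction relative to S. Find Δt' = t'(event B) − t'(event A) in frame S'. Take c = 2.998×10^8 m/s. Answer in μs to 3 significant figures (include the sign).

Δt' ≈ 11.1 μs

γ = 1/√(1 − 0.749²) = 1.5093
Δt' = γ(Δt − vΔx/c²) = 1.5093 × (25.7 μs − 0.749×7340 m / (2.998×10^8 m/s))
= 1.5093 × (7.3622 μs) = 11.1 μs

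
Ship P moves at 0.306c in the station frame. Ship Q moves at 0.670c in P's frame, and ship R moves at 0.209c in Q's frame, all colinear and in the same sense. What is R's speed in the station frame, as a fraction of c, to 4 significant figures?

Compose boost 2: (0.670 + 0.306)/(1 + 0.670×0.306) = 0.9760/1.20502 = 0.809945
Compose boost 3: (0.209 + 0.809945)/(1 + 0.209×0.809945) = 1.01895/1.16928 = 0.8714

u ≈ 0.8714c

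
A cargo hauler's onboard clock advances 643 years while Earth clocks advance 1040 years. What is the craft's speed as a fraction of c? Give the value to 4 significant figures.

γ = Δt/τ₀ = 1040/643 = 1.61742
β = √(1 − 1/γ²) = √(1 − 1/1.61742²) = 0.7860

β ≈ 0.7860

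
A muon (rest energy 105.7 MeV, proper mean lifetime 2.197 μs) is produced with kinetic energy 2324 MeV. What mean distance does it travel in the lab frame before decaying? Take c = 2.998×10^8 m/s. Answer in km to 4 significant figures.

d ≈ 15.13 km

γ = 1 + K/(m₀c²) = 1 + 2324/105.7 = 22.9868
β = √(1 − 1/γ²) = 0.999053
Dilated lifetime: γτ₀ = 22.9868 × 2.197 μs = 50.5019 μs
d = βc·γτ₀ = 0.999053 × (2.998×10^8 m/s) × 5.05019×10^-5 s = 15.13 km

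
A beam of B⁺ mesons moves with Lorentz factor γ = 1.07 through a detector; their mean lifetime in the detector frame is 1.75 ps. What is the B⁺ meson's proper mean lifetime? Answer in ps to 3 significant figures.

γ = 1.07 (given)
Proper time: τ₀ = Δt/γ = 1.75/1.07 = 1.64 ps

τ₀ ≈ 1.64 ps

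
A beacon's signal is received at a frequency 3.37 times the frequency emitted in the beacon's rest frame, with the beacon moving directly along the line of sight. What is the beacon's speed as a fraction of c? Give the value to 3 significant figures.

β ≈ 0.838

f_obs/f_src = √((1+β)/(1−β)) = 3.37  ⇒  (1+β)/(1−β) = 11.357
β = |1 − D²|/(1 + D²) = |1 − 11.357|/(1 + 11.357) = 0.838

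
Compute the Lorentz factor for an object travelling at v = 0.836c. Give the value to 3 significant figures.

γ ≈ 1.82

γ = 1/√(1 − β²) = 1/√(1 − 0.836²) = 1/√(0.30110) = 1.82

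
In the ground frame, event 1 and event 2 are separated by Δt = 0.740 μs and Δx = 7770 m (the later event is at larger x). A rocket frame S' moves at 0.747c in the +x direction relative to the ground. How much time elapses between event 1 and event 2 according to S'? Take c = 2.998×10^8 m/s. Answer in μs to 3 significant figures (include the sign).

γ = 1/√(1 − 0.747²) = 1.5042
Δt' = γ(Δt − vΔx/c²) = 1.5042 × (0.740 μs − 0.747×7770 m / (2.998×10^8 m/s))
= 1.5042 × (-18.620 μs) = -28.0 μs

Δt' ≈ -28.0 μs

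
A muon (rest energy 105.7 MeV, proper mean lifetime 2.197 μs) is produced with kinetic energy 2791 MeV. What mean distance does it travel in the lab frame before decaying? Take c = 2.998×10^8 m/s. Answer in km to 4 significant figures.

γ = 1 + K/(m₀c²) = 1 + 2791/105.7 = 27.4049
β = √(1 − 1/γ²) = 0.999334
Dilated lifetime: γτ₀ = 27.4049 × 2.197 μs = 60.2086 μs
d = βc·γτ₀ = 0.999334 × (2.998×10^8 m/s) × 6.02086×10^-5 s = 18.04 km

d ≈ 18.04 km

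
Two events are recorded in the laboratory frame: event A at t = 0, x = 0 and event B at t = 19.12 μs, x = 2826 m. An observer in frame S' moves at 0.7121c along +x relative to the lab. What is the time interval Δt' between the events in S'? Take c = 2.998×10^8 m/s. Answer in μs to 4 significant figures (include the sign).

γ = 1/√(1 − 0.7121²) = 1.42434
Δt' = γ(Δt − vΔx/c²) = 1.42434 × (19.12 μs − 0.7121×2826 m / (2.998×10^8 m/s))
= 1.42434 × (12.4075 μs) = 17.67 μs

Δt' ≈ 17.67 μs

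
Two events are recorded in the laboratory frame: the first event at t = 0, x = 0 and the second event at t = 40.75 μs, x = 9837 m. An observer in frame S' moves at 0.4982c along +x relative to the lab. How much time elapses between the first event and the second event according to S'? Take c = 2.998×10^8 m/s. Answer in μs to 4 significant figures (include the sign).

γ = 1/√(1 − 0.4982²) = 1.15332
Δt' = γ(Δt − vΔx/c²) = 1.15332 × (40.75 μs − 0.4982×9837 m / (2.998×10^8 m/s))
= 1.15332 × (24.4031 μs) = 28.14 μs

Δt' ≈ 28.14 μs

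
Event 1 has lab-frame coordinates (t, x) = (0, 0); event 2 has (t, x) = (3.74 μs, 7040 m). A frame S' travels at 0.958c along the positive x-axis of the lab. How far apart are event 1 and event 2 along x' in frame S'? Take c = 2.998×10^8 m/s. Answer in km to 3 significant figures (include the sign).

Δx' ≈ 20.8 km

γ = 1/√(1 − 0.958²) = 3.4871
Δx' = γ(Δx − vΔt) = 3.4871 × (7040 m − 0.958×(2.998×10^8 m/s)×3.74×10^-6 s)
= 3.4871 × (5965.8 m) = 20.8 km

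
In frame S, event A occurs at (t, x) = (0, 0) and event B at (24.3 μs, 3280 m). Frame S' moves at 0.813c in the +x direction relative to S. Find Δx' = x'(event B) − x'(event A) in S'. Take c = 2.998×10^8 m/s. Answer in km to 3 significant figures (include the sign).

Δx' ≈ -4.54 km

γ = 1/√(1 − 0.813²) = 1.7174
Δx' = γ(Δx − vΔt) = 1.7174 × (3280 m − 0.813×(2.998×10^8 m/s)×24.3×10^-6 s)
= 1.7174 × (-2642.8 m) = -4.54 km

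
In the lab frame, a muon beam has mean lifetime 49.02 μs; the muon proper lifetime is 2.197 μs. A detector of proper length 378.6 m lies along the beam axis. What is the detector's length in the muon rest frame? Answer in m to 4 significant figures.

L ≈ 16.97 m

Time dilation ⇒ γ = Δt/τ₀ = 49.02/2.197 = 22.3122
Length contraction: L = L₀/γ = 378.6/22.3122 = 16.97 m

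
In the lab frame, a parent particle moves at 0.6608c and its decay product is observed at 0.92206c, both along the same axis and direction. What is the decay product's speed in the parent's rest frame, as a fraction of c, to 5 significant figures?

Inverse velocity addition: u' = (u − v)/(1 − uv/c²)
= (0.92206 − 0.6608)/(1 − 0.92206×0.6608) = 0.26126/0.3907028 = 0.66869

u' ≈ 0.66869c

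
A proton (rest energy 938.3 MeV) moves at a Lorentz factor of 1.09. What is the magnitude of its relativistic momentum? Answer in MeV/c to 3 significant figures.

p ≈ 407 MeV/c

β = √(1 − 1/γ²) = √(1 − 1/1.09²) = 0.39789
p = γβm₀c = 1.09 × 0.39789 × 938.3 MeV/c = 407 MeV/c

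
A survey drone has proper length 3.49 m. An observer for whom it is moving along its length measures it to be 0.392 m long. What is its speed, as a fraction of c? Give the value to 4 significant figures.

γ = L₀/L = 3.49/0.392 = 8.90306
β = √(1 − 1/γ²) = 0.9937

β ≈ 0.9937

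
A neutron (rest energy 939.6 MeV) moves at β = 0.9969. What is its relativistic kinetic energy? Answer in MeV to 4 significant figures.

K ≈ 11000 MeV

γ = 1/√(1 − 0.9969²) = 12.7099
K = (γ − 1)m₀c² = (12.7099 − 1) × 939.6 MeV = 11.7099 × 939.6 MeV = 11000 MeV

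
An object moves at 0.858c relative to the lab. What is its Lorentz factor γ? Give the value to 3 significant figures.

γ = 1/√(1 − β²) = 1/√(1 − 0.858²) = 1/√(0.26384) = 1.95

γ ≈ 1.95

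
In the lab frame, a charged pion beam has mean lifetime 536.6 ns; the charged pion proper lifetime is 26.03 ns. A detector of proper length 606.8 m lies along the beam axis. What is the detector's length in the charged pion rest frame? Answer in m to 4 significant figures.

Time dilation ⇒ γ = Δt/τ₀ = 536.6/26.03 = 20.6147
Length contraction: L = L₀/γ = 606.8/20.6147 = 29.44 m

L ≈ 29.44 m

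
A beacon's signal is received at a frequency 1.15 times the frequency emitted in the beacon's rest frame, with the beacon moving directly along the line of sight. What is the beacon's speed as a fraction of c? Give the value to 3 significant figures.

β ≈ 0.139

f_obs/f_src = √((1+β)/(1−β)) = 1.15  ⇒  (1+β)/(1−β) = 1.3225
β = |1 − D²|/(1 + D²) = |1 − 1.3225|/(1 + 1.3225) = 0.139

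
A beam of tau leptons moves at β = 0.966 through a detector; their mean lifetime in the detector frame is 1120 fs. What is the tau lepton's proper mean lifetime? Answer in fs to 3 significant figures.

γ = 1/√(1 − 0.966²) = 3.8678
Proper time: τ₀ = Δt/γ = 1120/3.8678 = 290 fs

τ₀ ≈ 290 fs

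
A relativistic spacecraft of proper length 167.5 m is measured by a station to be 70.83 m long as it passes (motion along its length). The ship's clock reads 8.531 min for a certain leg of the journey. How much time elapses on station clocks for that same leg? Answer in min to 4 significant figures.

Δt ≈ 20.17 min

Length contraction ⇒ γ = L₀/L = 167.5/70.83 = 2.36482
Time dilation: Δt = γτ₀ = 2.36482 × 8.531 min = 20.17 min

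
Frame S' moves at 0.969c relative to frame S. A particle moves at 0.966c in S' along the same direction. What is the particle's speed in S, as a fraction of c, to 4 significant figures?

u ≈ 0.9995c

Relativistic velocity addition: u = (u' + v)/(1 + u'v/c²)
= (0.966 + 0.969)/(1 + 0.966×0.969) = 1.935/1.93605 = 0.9995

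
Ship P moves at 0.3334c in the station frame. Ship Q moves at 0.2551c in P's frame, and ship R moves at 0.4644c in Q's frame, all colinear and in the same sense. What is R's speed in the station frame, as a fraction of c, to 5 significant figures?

Compose boost 2: (0.2551 + 0.3334)/(1 + 0.2551×0.3334) = 0.58850/1.085050 = 0.5423711
Compose boost 3: (0.4644 + 0.5423711)/(1 + 0.4644×0.5423711) = 1.006771/1.251877 = 0.80421

u ≈ 0.80421c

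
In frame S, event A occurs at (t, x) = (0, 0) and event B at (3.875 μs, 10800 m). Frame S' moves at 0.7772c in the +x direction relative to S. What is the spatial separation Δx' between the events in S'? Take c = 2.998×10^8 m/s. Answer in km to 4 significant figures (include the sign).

Δx' ≈ 15.73 km

γ = 1/√(1 − 0.7772²) = 1.58918
Δx' = γ(Δx − vΔt) = 1.58918 × (10800 m − 0.7772×(2.998×10^8 m/s)×3.875×10^-6 s)
= 1.58918 × (9897.11 m) = 15.73 km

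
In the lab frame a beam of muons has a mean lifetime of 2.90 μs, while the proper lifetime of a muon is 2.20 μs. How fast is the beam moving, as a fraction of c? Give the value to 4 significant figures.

γ = Δt/τ₀ = 2.90/2.20 = 1.31818
β = √(1 − 1/γ²) = √(1 − 1/1.31818²) = 0.6515

β ≈ 0.6515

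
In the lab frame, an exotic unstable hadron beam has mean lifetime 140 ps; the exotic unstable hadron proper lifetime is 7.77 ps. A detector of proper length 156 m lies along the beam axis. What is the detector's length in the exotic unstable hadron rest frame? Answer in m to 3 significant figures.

Time dilation ⇒ γ = Δt/τ₀ = 140/7.77 = 18.018
Length contraction: L = L₀/γ = 156/18.018 = 8.66 m

L ≈ 8.66 m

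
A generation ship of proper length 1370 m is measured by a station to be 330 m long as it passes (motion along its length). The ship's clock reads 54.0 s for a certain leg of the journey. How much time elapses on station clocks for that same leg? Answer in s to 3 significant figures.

Length contraction ⇒ γ = L₀/L = 1370/330 = 4.1515
Time dilation: Δt = γτ₀ = 4.1515 × 54.0 s = 224 s

Δt ≈ 224 s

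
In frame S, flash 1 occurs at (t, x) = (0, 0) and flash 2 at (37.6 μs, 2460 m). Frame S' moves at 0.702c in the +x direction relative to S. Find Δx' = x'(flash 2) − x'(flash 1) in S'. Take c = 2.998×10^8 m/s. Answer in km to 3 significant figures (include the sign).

Δx' ≈ -7.66 km

γ = 1/√(1 − 0.702²) = 1.4041
Δx' = γ(Δx − vΔt) = 1.4041 × (2460 m − 0.702×(2.998×10^8 m/s)×37.6×10^-6 s)
= 1.4041 × (-5453.3 m) = -7.66 km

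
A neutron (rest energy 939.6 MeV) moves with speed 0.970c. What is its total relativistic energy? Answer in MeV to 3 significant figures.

E ≈ 3860 MeV

γ = 1/√(1 − 0.970²) = 4.1135
E = γm₀c² = 4.1135 × 939.6 MeV = 3860 MeV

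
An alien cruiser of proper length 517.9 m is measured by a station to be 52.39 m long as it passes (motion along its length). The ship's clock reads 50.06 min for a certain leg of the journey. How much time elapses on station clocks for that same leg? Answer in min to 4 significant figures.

Length contraction ⇒ γ = L₀/L = 517.9/52.39 = 9.88547
Time dilation: Δt = γτ₀ = 9.88547 × 50.06 min = 494.9 min

Δt ≈ 494.9 min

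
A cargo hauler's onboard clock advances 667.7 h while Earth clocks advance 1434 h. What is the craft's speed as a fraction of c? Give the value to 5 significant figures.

γ = Δt/τ₀ = 1434/667.7 = 2.147671
β = √(1 − 1/γ²) = √(1 − 1/2.147671²) = 0.88498

β ≈ 0.88498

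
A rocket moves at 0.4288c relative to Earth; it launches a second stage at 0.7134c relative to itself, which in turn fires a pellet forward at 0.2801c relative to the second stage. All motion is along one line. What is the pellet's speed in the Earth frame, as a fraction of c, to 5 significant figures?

u ≈ 0.92751c

Compose boost 2: (0.7134 + 0.4288)/(1 + 0.7134×0.4288) = 1.1422/1.305906 = 0.8746419
Compose boost 3: (0.2801 + 0.8746419)/(1 + 0.2801×0.8746419) = 1.154742/1.244987 = 0.92751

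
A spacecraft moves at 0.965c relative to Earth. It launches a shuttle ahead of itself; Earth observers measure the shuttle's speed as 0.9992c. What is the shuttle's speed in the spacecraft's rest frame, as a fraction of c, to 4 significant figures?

Inverse velocity addition: u' = (u − v)/(1 − uv/c²)
= (0.9992 − 0.965)/(1 − 0.9992×0.965) = 0.03420/0.0357720 = 0.9561

u' ≈ 0.9561c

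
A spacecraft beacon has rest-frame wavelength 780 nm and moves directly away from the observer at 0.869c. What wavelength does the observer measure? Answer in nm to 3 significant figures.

λ_obs ≈ 2950 nm

Relativistic Doppler: λ_obs = λ_src √((1+β)/(1−β))
= 780 × √(1.8690/0.13100) = 780 × 3.7772 = 2950 nm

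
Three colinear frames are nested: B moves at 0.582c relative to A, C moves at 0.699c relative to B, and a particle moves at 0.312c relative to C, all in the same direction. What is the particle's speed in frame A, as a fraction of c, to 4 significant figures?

Compose boost 2: (0.699 + 0.582)/(1 + 0.699×0.582) = 1.281/1.40682 = 0.910566
Compose boost 3: (0.312 + 0.910566)/(1 + 0.312×0.910566) = 1.22257/1.28410 = 0.9521

u ≈ 0.9521c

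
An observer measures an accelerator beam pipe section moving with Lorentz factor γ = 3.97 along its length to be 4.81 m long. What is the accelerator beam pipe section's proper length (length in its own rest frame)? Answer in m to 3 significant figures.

γ = 3.97 (given)
L₀ = γL = 3.97 × 4.81 = 19.1 m

L₀ ≈ 19.1 m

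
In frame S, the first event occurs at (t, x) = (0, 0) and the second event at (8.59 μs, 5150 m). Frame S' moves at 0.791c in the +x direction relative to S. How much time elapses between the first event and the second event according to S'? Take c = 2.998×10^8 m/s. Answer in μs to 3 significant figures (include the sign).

γ = 1/√(1 − 0.791²) = 1.6345
Δt' = γ(Δt − vΔx/c²) = 1.6345 × (8.59 μs − 0.791×5150 m / (2.998×10^8 m/s))
= 1.6345 × (-4.9979 μs) = -8.17 μs

Δt' ≈ -8.17 μs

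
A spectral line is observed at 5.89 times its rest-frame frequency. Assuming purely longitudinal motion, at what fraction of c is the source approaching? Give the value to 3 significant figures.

β ≈ 0.944

f_obs/f_src = √((1+β)/(1−β)) = 5.89  ⇒  (1+β)/(1−β) = 34.692
β = |1 − D²|/(1 + D²) = |1 − 34.692|/(1 + 34.692) = 0.944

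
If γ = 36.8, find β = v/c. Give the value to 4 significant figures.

β = √(1 − 1/γ²) = √(1 − 1/36.8²) = √(0.999262) = 0.9996

β ≈ 0.9996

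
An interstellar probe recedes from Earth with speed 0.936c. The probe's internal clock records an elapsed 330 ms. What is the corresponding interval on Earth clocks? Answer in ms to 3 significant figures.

Δt ≈ 938 ms

γ = 1/√(1 − 0.936²) = 2.8409
Time dilation: Δt = γτ₀ = 2.8409 × 330 ms = 938 ms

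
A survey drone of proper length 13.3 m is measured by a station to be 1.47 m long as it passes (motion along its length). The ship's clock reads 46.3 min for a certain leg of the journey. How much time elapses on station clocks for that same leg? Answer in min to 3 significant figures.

Length contraction ⇒ γ = L₀/L = 13.3/1.47 = 9.0476
Time dilation: Δt = γτ₀ = 9.0476 × 46.3 min = 419 min

Δt ≈ 419 min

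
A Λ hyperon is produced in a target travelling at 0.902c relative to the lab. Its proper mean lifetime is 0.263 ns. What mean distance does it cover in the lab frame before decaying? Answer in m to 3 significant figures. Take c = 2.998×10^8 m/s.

d ≈ 0.165 m

γ = 1/√(1 − 0.902²) = 2.3162
Dilated lifetime: Δt = γτ₀ = 2.3162 × 0.263 ns = 0.60917 ns
d = vΔt = 0.902c × 0.60917 ns = 2.7042×10^8 m/s × 6.0917×10^-10 s = 0.165 m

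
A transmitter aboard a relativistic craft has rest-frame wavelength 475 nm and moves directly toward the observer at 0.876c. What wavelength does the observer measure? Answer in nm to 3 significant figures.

Relativistic Doppler: λ_obs = λ_src √((1−β)/(1+β))
= 475 × √(0.12400/1.8760) = 475 × 0.25710 = 122 nm

λ_obs ≈ 122 nm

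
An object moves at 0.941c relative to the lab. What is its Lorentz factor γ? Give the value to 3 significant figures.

γ ≈ 2.96

γ = 1/√(1 − β²) = 1/√(1 − 0.941²) = 1/√(0.11452) = 2.96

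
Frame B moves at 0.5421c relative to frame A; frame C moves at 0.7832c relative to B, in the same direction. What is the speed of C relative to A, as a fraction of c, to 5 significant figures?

u ≈ 0.93031c

Compose boost 2: (0.7832 + 0.5421)/(1 + 0.7832×0.5421) = 1.3253/1.424573 = 0.93031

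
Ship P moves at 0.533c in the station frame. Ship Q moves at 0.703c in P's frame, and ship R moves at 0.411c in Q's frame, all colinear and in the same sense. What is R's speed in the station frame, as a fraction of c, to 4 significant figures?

u ≈ 0.9566c

Compose boost 2: (0.703 + 0.533)/(1 + 0.703×0.533) = 1.236/1.37470 = 0.899106
Compose boost 3: (0.411 + 0.899106)/(1 + 0.411×0.899106) = 1.31011/1.36953 = 0.9566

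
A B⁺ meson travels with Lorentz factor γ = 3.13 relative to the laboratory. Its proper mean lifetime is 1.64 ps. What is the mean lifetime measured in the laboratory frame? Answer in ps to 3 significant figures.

Δt ≈ 5.13 ps

γ = 3.13 (given)
Time dilation: Δt = γτ₀ = 3.13 × 1.64 ps = 5.13 ps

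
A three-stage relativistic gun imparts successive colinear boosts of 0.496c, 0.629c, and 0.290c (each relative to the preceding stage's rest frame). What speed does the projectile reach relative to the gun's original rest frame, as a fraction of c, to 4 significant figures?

u ≈ 0.9190c

Compose boost 2: (0.629 + 0.496)/(1 + 0.629×0.496) = 1.125/1.31198 = 0.857480
Compose boost 3: (0.290 + 0.857480)/(1 + 0.290×0.857480) = 1.14748/1.24867 = 0.9190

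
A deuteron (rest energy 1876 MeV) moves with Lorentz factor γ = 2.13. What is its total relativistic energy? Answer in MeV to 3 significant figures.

γ = 2.13 (given)
E = γm₀c² = 2.13 × 1876 MeV = 4000 MeV

E ≈ 4000 MeV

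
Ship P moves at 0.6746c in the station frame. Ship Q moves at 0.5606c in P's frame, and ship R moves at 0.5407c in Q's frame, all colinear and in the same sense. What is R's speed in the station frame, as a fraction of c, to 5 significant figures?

u ≈ 0.96790c

Compose boost 2: (0.5606 + 0.6746)/(1 + 0.5606×0.6746) = 1.2352/1.378181 = 0.8962540
Compose boost 3: (0.5407 + 0.8962540)/(1 + 0.5407×0.8962540) = 1.436954/1.484605 = 0.96790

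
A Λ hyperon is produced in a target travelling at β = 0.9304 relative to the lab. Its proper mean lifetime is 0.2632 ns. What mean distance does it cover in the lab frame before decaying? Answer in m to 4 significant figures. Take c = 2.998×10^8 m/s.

γ = 1/√(1 − 0.9304²) = 2.72817
Dilated lifetime: Δt = γτ₀ = 2.72817 × 0.2632 ns = 0.718055 ns
d = vΔt = 0.9304c × 0.718055 ns = 2.78934×10^8 m/s × 7.18055×10^-10 s = 0.2003 m

d ≈ 0.2003 m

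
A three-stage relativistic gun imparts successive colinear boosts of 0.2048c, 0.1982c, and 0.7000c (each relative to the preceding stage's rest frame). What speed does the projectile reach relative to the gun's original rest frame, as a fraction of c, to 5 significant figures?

u ≈ 0.85539c

Compose boost 2: (0.1982 + 0.2048)/(1 + 0.1982×0.2048) = 0.40300/1.040591 = 0.3872798
Compose boost 3: (0.7000 + 0.3872798)/(1 + 0.7000×0.3872798) = 1.087280/1.271096 = 0.85539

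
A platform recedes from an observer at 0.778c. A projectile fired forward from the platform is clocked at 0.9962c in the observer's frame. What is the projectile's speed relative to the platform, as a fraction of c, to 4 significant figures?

Inverse velocity addition: u' = (u − v)/(1 − uv/c²)
= (0.9962 − 0.778)/(1 − 0.9962×0.778) = 0.2182/0.224956 = 0.9700

u' ≈ 0.9700c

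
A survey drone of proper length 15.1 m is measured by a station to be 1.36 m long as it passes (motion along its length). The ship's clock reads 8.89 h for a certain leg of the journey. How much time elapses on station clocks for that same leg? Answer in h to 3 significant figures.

Δt ≈ 98.7 h

Length contraction ⇒ γ = L₀/L = 15.1/1.36 = 11.103
Time dilation: Δt = γτ₀ = 11.103 × 8.89 h = 98.7 h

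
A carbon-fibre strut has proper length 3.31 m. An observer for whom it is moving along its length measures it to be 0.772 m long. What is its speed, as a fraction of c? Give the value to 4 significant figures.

β ≈ 0.9724

γ = L₀/L = 3.31/0.772 = 4.28756
β = √(1 − 1/γ²) = 0.9724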